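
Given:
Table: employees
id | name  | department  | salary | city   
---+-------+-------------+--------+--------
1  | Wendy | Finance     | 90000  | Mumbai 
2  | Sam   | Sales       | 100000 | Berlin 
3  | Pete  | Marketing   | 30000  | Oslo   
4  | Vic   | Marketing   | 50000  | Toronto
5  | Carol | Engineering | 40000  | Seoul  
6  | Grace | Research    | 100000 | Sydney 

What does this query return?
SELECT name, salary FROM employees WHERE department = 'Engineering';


Filtering: department = 'Engineering'
Matching rows: 1

1 rows:
Carol, 40000


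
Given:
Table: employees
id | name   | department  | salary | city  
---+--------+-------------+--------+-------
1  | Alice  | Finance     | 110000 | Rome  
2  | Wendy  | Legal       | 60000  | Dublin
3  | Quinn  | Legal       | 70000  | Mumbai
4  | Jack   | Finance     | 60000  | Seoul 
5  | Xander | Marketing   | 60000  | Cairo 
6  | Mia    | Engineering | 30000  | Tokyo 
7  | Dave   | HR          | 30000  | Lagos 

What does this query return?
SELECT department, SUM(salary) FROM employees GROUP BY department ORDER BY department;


Summing salary within each department:
  Engineering: 30000 = 30000
  Finance: 110000 + 60000 = 170000
  HR: 30000 = 30000
  Legal: 60000 + 70000 = 130000
  Marketing: 60000 = 60000


5 groups:
Engineering, 30000
Finance, 170000
HR, 30000
Legal, 130000
Marketing, 60000


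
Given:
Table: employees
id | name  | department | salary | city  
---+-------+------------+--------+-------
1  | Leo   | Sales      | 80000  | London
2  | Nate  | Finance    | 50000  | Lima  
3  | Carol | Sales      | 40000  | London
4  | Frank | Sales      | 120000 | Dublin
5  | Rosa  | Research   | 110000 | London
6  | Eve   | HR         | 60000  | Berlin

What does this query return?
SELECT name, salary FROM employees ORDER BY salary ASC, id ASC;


Sorting by salary ASC, then id ASC for ties

6 rows:
Carol, 40000
Nate, 50000
Eve, 60000
Leo, 80000
Rosa, 110000
Frank, 120000


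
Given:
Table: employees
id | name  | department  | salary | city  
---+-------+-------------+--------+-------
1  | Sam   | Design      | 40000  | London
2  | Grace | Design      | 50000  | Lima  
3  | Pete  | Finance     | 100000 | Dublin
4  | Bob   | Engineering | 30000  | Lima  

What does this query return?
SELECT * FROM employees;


SELECT * returns all 4 rows with all columns

4 rows:
1, Sam, Design, 40000, London
2, Grace, Design, 50000, Lima
3, Pete, Finance, 100000, Dublin
4, Bob, Engineering, 30000, Lima


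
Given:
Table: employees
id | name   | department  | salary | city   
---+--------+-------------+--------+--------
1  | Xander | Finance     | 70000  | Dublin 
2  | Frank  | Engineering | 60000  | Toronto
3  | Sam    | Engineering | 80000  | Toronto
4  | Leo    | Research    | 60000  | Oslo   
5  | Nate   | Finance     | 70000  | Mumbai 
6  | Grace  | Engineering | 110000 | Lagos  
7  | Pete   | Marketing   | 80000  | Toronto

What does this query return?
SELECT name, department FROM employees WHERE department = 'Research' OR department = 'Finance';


Filtering: department = 'Research' OR 'Finance'
Matching: 3 rows

3 rows:
Xander, Finance
Leo, Research
Nate, Finance


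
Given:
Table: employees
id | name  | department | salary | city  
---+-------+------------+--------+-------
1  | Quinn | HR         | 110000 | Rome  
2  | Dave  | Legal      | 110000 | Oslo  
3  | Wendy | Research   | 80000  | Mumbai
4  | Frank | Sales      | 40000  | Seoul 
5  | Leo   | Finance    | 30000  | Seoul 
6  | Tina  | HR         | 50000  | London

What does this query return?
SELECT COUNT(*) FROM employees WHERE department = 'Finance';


Counting rows where department = 'Finance'
  Leo -> MATCH


1


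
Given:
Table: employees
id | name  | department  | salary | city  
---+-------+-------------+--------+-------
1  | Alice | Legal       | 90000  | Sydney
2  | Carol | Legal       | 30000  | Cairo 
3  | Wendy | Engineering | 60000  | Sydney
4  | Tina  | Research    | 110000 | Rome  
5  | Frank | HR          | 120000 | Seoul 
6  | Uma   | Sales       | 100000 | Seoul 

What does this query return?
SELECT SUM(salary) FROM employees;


SUM(salary) = 90000 + 30000 + 60000 + 110000 + 120000 + 100000 = 510000

510000


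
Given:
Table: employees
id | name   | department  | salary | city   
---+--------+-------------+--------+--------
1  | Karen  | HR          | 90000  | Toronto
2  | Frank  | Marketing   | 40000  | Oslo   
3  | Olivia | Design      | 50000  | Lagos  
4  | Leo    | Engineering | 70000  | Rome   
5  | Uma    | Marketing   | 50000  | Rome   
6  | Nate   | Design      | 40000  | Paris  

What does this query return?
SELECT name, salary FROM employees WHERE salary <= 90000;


Filtering: salary <= 90000
Matching: 6 rows

6 rows:
Karen, 90000
Frank, 40000
Olivia, 50000
Leo, 70000
Uma, 50000
Nate, 40000


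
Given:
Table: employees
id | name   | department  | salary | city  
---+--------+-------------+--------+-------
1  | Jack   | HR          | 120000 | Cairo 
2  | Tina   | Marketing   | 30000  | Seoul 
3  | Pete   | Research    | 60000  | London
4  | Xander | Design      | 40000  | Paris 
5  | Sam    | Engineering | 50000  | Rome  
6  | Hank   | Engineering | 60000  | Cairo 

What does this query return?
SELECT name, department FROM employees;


Projecting columns: name, department

6 rows:
Jack, HR
Tina, Marketing
Pete, Research
Xander, Design
Sam, Engineering
Hank, Engineering


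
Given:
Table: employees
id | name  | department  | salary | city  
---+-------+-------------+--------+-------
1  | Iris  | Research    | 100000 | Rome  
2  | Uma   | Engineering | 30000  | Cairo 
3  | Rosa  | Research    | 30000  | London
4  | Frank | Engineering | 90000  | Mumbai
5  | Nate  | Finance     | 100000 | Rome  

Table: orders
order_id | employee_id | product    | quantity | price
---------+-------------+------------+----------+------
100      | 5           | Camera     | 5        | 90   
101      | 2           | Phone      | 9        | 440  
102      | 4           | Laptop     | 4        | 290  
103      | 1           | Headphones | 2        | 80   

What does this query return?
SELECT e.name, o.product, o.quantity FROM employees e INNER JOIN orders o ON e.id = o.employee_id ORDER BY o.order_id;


Joining employees.id = orders.employee_id:
  employee Nate (id=5) -> order Camera
  employee Uma (id=2) -> order Phone
  employee Frank (id=4) -> order Laptop
  employee Iris (id=1) -> order Headphones


4 rows:
Nate, Camera, 5
Uma, Phone, 9
Frank, Laptop, 4
Iris, Headphones, 2


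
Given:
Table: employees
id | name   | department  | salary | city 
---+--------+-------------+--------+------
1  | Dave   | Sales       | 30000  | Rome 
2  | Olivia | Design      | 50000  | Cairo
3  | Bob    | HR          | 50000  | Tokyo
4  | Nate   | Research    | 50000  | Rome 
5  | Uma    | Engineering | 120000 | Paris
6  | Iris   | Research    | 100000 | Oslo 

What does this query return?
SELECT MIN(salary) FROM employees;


Salaries: 30000, 50000, 50000, 50000, 120000, 100000
MIN = 30000

30000


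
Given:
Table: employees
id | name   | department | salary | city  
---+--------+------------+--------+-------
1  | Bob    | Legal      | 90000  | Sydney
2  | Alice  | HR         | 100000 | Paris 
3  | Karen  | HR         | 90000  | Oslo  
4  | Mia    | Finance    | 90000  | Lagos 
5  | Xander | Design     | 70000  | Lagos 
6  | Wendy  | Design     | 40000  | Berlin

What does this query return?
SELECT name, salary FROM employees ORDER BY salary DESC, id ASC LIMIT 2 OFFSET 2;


Sort by salary DESC (id ASC tiebreak), then skip 2 and take 2
Rows 3 through 4

2 rows:
Karen, 90000
Mia, 90000


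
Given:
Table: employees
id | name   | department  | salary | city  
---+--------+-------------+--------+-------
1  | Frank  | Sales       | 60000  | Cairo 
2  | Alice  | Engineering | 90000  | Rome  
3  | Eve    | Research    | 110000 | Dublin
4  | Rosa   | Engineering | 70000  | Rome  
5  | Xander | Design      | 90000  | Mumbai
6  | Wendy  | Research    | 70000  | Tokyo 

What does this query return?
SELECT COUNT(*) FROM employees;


COUNT(*) counts all rows

6


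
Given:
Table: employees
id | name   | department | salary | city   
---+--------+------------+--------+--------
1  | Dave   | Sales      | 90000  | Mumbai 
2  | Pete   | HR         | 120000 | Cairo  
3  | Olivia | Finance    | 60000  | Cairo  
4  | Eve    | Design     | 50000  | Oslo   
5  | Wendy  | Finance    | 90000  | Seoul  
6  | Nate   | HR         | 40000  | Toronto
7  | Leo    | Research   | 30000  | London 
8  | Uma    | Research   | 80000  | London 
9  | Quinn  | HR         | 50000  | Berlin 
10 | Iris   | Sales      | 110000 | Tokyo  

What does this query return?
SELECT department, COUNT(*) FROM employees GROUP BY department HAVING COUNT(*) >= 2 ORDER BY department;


Groups with count >= 2:
  Finance: 2 -> PASS
  HR: 3 -> PASS
  Research: 2 -> PASS
  Sales: 2 -> PASS
  Design: 1 -> filtered out


4 groups:
Finance, 2
HR, 3
Research, 2
Sales, 2


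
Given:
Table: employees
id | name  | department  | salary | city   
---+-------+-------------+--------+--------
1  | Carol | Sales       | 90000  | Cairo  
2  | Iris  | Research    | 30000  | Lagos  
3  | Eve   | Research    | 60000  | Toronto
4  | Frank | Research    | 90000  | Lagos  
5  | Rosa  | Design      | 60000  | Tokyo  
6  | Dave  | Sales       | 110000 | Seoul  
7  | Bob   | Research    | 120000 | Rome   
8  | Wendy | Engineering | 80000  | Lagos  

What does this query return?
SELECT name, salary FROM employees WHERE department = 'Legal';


Filtering: department = 'Legal'
Matching rows: 0

Empty result set (0 rows)


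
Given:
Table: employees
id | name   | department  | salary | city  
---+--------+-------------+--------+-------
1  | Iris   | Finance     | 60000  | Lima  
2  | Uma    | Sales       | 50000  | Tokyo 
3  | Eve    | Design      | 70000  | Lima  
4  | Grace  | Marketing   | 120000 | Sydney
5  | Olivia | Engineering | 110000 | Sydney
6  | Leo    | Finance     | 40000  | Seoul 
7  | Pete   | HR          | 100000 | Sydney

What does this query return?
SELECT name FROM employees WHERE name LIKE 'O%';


LIKE 'O%' matches names starting with 'O'
Matching: 1

1 rows:
Olivia


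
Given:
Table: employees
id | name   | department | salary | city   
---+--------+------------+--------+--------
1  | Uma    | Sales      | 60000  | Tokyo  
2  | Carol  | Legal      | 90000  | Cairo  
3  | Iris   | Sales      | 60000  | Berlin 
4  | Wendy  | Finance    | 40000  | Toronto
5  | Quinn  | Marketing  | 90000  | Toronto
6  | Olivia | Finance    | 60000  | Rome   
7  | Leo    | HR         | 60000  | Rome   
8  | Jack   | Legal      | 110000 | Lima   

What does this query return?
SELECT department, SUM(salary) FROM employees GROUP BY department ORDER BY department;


Summing salary within each department:
  Finance: 40000 + 60000 = 100000
  HR: 60000 = 60000
  Legal: 90000 + 110000 = 200000
  Marketing: 90000 = 90000
  Sales: 60000 + 60000 = 120000


5 groups:
Finance, 100000
HR, 60000
Legal, 200000
Marketing, 90000
Sales, 120000


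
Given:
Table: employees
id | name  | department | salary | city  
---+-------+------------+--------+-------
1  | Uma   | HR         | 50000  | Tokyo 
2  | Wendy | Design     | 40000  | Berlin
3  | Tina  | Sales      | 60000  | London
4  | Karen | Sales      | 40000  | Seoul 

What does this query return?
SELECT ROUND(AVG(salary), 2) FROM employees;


SUM(salary) = 190000
COUNT = 4
ROUND(AVG, 2) = ROUND(190000 / 4, 2) = 47500.0

47500.0


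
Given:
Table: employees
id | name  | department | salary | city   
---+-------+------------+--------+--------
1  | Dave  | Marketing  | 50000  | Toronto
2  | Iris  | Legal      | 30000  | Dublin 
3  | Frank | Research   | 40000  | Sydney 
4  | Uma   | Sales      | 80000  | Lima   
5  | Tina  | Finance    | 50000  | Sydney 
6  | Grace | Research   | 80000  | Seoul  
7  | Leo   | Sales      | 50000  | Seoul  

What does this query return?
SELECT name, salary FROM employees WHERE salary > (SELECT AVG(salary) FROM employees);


Subquery: AVG(salary) = 54285.71
Filtering: salary > 54285.71
  Uma (80000) -> MATCH
  Grace (80000) -> MATCH


2 rows:
Uma, 80000
Grace, 80000


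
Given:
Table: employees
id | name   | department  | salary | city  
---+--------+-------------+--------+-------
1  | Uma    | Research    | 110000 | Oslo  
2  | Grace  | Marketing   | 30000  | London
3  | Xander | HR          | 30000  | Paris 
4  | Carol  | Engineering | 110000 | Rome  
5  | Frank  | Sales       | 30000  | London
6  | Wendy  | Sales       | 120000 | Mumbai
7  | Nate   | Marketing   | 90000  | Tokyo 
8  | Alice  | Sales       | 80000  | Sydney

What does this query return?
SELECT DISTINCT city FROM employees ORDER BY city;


All 'city' values (row order): Oslo, London, Paris, Rome, London, Mumbai, Tokyo, Sydney
Removing duplicates leaves 7 unique value(s).

7 values:
London
Mumbai
Oslo
Paris
Rome
Sydney
Tokyo


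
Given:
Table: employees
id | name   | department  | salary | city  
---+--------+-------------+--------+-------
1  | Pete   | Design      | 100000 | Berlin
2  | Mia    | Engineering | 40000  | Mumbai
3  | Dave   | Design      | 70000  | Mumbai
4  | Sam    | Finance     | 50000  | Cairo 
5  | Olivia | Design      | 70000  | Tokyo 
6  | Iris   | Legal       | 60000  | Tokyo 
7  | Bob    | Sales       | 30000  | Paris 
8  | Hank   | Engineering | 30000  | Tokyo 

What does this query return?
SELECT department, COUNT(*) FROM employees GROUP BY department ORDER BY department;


Assigning each row to its department group:
  Pete -> Design
  Mia -> Engineering
  Dave -> Design
  Sam -> Finance
  Olivia -> Design
  Iris -> Legal
  Bob -> Sales
  Hank -> Engineering


5 groups:
Design, 3
Engineering, 2
Finance, 1
Legal, 1
Sales, 1


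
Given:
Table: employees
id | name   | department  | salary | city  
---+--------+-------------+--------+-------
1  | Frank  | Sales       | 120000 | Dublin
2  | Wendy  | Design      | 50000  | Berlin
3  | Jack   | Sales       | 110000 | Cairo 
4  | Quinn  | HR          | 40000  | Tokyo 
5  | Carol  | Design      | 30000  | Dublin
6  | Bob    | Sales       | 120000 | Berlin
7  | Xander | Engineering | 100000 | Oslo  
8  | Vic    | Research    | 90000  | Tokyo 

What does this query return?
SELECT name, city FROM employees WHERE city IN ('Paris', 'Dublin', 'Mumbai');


Filtering: city IN ('Paris', 'Dublin', 'Mumbai')
Matching: 2 rows

2 rows:
Frank, Dublin
Carol, Dublin


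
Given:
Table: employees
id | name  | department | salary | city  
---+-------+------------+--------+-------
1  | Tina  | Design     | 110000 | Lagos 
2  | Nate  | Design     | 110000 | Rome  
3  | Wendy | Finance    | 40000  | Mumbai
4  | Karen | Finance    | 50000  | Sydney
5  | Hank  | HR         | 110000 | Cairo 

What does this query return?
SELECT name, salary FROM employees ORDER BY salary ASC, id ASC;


Sorting by salary ASC, then id ASC for ties

5 rows:
Wendy, 40000
Karen, 50000
Tina, 110000
Nate, 110000
Hank, 110000


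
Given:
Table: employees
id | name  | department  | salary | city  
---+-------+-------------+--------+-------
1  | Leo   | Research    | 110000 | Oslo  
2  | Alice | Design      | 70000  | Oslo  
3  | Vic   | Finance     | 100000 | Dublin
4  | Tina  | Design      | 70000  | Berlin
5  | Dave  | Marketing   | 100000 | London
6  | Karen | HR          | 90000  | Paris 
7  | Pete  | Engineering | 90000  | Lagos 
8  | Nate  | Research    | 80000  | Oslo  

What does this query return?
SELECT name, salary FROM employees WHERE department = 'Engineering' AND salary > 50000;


Filtering: department = 'Engineering' AND salary > 50000
Matching: 1 rows

1 rows:
Pete, 90000


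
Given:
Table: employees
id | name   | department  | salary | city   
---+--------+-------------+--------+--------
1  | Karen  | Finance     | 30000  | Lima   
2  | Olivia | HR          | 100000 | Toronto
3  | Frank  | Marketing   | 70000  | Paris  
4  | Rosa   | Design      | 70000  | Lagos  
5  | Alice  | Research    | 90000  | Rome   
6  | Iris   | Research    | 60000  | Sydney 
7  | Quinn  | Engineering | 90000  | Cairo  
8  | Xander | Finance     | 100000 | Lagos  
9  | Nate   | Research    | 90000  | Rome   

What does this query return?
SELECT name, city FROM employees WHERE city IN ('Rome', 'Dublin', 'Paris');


Filtering: city IN ('Rome', 'Dublin', 'Paris')
Matching: 3 rows

3 rows:
Frank, Paris
Alice, Rome
Nate, Rome


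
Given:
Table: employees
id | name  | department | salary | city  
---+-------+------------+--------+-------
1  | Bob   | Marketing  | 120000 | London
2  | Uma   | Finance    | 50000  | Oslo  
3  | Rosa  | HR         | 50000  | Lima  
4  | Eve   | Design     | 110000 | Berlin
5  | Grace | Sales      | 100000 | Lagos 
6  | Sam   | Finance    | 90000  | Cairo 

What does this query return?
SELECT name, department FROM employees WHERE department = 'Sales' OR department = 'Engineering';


Filtering: department = 'Sales' OR 'Engineering'
Matching: 1 rows

1 rows:
Grace, Sales


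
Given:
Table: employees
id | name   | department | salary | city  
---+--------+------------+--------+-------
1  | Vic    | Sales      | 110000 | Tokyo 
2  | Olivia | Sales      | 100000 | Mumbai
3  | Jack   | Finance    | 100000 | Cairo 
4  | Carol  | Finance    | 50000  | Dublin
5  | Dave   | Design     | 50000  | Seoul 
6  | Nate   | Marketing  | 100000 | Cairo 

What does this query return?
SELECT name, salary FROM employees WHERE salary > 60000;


Filtering: salary > 60000
Matching: 4 rows

4 rows:
Vic, 110000
Olivia, 100000
Jack, 100000
Nate, 100000


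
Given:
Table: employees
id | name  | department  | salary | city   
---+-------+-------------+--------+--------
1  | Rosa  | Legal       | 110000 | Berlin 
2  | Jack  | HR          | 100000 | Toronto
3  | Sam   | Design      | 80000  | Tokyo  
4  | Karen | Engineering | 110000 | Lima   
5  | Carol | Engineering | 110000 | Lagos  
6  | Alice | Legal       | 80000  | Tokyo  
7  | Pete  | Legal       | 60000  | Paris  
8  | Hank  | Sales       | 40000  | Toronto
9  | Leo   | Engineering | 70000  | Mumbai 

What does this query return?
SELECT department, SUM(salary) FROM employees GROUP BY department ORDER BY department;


Summing salary within each department:
  Design: 80000 = 80000
  Engineering: 110000 + 110000 + 70000 = 290000
  HR: 100000 = 100000
  Legal: 110000 + 80000 + 60000 = 250000
  Sales: 40000 = 40000


5 groups:
Design, 80000
Engineering, 290000
HR, 100000
Legal, 250000
Sales, 40000


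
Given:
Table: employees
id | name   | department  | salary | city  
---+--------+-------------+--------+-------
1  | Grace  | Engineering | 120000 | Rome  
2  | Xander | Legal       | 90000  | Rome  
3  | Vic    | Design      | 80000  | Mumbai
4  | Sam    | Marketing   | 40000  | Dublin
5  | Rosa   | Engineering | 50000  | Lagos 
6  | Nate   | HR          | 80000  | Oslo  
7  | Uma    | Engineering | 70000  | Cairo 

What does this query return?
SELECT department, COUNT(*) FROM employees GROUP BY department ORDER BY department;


Assigning each row to its department group:
  Grace -> Engineering
  Xander -> Legal
  Vic -> Design
  Sam -> Marketing
  Rosa -> Engineering
  Nate -> HR
  Uma -> Engineering


5 groups:
Design, 1
Engineering, 3
HR, 1
Legal, 1
Marketing, 1


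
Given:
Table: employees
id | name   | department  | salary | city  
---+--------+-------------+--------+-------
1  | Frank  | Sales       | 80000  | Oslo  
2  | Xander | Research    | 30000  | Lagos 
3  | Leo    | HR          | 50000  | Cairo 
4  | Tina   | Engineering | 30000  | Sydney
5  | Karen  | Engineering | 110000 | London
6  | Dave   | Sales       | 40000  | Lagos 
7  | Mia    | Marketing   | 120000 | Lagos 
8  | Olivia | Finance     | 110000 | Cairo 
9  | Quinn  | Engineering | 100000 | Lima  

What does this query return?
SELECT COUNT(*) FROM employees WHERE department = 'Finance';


Counting rows where department = 'Finance'
  Olivia -> MATCH


1


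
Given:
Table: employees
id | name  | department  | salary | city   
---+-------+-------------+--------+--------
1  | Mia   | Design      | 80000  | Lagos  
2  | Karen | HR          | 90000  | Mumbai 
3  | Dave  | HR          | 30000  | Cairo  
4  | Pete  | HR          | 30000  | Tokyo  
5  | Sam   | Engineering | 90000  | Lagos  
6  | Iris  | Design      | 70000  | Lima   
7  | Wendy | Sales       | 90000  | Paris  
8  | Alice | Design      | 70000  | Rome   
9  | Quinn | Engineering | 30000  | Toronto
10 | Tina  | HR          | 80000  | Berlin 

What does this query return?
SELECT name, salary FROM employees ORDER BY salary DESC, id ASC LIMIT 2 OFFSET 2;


Sort by salary DESC (id ASC tiebreak), then skip 2 and take 2
Rows 3 through 4

2 rows:
Wendy, 90000
Mia, 80000


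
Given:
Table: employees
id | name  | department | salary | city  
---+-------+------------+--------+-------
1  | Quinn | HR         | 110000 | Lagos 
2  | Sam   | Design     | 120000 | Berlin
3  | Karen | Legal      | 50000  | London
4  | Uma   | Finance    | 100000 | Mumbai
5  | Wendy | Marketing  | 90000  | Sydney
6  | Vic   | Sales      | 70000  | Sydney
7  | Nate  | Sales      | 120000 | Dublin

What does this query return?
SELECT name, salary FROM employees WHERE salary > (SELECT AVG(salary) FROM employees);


Subquery: AVG(salary) = 94285.71
Filtering: salary > 94285.71
  Quinn (110000) -> MATCH
  Sam (120000) -> MATCH
  Uma (100000) -> MATCH
  Nate (120000) -> MATCH


4 rows:
Quinn, 110000
Sam, 120000
Uma, 100000
Nate, 120000


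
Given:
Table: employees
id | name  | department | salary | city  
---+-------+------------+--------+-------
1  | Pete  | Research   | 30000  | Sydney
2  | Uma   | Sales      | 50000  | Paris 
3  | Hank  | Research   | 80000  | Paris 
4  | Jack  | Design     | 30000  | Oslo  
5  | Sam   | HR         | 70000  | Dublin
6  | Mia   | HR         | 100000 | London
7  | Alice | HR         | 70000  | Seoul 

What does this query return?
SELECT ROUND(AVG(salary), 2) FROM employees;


SUM(salary) = 430000
COUNT = 7
ROUND(AVG, 2) = ROUND(430000 / 7, 2) = 61428.57

61428.57


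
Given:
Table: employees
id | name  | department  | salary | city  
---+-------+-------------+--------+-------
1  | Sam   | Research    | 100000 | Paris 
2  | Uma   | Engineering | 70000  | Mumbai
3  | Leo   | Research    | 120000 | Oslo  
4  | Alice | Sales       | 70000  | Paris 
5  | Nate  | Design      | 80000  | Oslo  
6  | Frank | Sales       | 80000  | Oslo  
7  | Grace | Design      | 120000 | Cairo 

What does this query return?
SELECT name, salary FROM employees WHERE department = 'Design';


Filtering: department = 'Design'
Matching rows: 2

2 rows:
Nate, 80000
Grace, 120000


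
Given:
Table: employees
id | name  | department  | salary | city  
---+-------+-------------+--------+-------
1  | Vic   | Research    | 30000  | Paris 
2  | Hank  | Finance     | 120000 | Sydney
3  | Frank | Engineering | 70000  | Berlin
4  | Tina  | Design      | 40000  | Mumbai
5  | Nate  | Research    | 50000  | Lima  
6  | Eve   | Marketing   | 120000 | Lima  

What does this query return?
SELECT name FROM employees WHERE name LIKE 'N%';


LIKE 'N%' matches names starting with 'N'
Matching: 1

1 rows:
Nate


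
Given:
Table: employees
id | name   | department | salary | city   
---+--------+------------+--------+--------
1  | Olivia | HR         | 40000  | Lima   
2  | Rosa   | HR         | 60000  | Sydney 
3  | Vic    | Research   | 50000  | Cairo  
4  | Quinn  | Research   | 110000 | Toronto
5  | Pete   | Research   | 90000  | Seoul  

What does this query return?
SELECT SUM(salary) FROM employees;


SUM(salary) = 40000 + 60000 + 50000 + 110000 + 90000 = 350000

350000


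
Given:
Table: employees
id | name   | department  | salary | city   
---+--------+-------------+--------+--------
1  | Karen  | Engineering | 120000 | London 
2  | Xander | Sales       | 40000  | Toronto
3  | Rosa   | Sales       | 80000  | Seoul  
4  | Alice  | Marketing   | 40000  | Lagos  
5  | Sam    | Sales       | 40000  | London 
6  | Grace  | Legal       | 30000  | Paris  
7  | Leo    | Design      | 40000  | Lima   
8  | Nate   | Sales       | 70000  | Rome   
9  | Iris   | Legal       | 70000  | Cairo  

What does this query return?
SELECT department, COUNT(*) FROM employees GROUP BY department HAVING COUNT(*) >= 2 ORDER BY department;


Groups with count >= 2:
  Legal: 2 -> PASS
  Sales: 4 -> PASS
  Design: 1 -> filtered out
  Engineering: 1 -> filtered out
  Marketing: 1 -> filtered out


2 groups:
Legal, 2
Sales, 4


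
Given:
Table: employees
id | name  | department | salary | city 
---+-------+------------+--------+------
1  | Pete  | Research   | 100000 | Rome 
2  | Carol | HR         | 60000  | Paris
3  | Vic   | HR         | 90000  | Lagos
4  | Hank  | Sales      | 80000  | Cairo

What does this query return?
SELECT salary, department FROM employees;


Projecting columns: salary, department

4 rows:
100000, Research
60000, HR
90000, HR
80000, Sales


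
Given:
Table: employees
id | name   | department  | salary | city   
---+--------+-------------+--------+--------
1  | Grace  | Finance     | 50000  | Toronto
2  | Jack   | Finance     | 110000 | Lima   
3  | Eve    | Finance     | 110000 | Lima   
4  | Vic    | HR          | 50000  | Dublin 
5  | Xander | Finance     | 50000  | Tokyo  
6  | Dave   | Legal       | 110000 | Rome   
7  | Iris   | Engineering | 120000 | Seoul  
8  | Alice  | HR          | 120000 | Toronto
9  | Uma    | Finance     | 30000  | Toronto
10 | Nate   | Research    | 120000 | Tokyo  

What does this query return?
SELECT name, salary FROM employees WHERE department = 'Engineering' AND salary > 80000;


Filtering: department = 'Engineering' AND salary > 80000
Matching: 1 rows

1 rows:
Iris, 120000


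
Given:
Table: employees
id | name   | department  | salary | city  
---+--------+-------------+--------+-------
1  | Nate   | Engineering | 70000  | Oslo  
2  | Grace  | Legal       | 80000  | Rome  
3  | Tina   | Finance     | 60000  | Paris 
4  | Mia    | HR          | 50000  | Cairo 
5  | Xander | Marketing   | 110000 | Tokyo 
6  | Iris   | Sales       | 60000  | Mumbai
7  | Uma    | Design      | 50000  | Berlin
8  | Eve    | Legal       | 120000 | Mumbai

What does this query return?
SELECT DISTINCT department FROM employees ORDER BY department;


All 'department' values (row order): Engineering, Legal, Finance, HR, Marketing, Sales, Design, Legal
Removing duplicates leaves 7 unique value(s).

7 values:
Design
Engineering
Finance
HR
Legal
Marketing
Sales


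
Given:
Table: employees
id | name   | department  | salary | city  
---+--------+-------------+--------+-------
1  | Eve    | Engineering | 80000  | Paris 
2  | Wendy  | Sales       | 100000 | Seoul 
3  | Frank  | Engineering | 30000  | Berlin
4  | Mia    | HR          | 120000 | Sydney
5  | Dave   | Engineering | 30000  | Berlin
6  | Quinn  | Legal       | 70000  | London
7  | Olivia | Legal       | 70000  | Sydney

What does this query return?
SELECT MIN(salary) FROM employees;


Salaries: 80000, 100000, 30000, 120000, 30000, 70000, 70000
MIN = 30000

30000


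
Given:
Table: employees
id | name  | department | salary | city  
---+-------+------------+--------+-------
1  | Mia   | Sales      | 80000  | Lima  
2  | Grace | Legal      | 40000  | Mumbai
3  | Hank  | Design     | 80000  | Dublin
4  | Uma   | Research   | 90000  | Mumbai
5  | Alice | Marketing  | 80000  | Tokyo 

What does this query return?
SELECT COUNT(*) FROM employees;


COUNT(*) counts all rows

5


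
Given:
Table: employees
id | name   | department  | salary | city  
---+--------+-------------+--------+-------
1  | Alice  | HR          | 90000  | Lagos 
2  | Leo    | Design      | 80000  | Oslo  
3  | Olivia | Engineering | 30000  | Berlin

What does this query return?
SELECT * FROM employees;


SELECT * returns all 3 rows with all columns

3 rows:
1, Alice, HR, 90000, Lagos
2, Leo, Design, 80000, Oslo
3, Olivia, Engineering, 30000, Berlin


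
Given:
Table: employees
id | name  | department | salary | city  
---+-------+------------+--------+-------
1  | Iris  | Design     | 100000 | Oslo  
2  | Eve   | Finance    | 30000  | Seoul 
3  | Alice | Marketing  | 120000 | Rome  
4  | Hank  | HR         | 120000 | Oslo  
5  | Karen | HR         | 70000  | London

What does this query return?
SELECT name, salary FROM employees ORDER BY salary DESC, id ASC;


Sorting by salary DESC, then id ASC for ties

5 rows:
Alice, 120000
Hank, 120000
Iris, 100000
Karen, 70000
Eve, 30000


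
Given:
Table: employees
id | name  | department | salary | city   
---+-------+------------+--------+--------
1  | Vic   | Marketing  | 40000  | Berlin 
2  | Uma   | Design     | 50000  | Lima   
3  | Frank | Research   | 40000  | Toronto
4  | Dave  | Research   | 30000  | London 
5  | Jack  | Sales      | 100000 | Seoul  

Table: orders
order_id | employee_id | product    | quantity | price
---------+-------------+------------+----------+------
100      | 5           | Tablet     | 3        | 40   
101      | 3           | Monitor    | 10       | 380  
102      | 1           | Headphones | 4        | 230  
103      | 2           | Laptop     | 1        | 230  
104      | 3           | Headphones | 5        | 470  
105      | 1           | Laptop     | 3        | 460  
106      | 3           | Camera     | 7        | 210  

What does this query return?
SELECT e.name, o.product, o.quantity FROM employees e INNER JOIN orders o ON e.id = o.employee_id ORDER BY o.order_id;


Joining employees.id = orders.employee_id:
  employee Jack (id=5) -> order Tablet
  employee Frank (id=3) -> order Monitor
  employee Vic (id=1) -> order Headphones
  employee Uma (id=2) -> order Laptop
  employee Frank (id=3) -> order Headphones
  employee Vic (id=1) -> order Laptop
  employee Frank (id=3) -> order Camera


7 rows:
Jack, Tablet, 3
Frank, Monitor, 10
Vic, Headphones, 4
Uma, Laptop, 1
Frank, Headphones, 5
Vic, Laptop, 3
Frank, Camera, 7


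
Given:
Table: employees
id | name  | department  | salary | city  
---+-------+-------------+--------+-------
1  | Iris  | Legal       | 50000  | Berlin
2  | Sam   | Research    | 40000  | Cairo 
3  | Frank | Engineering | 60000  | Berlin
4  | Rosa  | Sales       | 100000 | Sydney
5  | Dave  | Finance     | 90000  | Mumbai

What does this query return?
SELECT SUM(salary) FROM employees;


SUM(salary) = 50000 + 40000 + 60000 + 100000 + 90000 = 340000

340000


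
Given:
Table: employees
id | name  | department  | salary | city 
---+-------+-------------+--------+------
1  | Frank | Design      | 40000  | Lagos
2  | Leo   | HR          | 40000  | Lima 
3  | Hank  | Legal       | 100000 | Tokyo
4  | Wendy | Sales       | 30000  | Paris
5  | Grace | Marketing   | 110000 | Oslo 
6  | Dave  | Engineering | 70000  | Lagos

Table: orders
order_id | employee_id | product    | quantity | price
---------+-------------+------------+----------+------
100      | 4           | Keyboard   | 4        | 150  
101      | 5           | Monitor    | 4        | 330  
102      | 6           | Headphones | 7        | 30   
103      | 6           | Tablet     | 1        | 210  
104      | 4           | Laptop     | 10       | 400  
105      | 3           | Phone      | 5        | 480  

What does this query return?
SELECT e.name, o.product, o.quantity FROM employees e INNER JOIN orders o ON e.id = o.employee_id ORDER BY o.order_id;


Joining employees.id = orders.employee_id:
  employee Wendy (id=4) -> order Keyboard
  employee Grace (id=5) -> order Monitor
  employee Dave (id=6) -> order Headphones
  employee Dave (id=6) -> order Tablet
  employee Wendy (id=4) -> order Laptop
  employee Hank (id=3) -> order Phone


6 rows:
Wendy, Keyboard, 4
Grace, Monitor, 4
Dave, Headphones, 7
Dave, Tablet, 1
Wendy, Laptop, 10
Hank, Phone, 5


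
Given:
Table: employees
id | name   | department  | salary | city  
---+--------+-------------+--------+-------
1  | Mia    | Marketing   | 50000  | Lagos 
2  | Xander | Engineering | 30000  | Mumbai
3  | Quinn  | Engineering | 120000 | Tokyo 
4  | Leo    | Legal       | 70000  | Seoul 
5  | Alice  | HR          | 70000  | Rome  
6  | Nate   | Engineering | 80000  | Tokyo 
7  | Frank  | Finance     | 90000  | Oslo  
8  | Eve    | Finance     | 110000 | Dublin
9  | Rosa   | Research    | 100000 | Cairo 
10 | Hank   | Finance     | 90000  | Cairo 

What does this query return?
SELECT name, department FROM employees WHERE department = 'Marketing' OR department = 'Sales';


Filtering: department = 'Marketing' OR 'Sales'
Matching: 1 rows

1 rows:
Mia, Marketing


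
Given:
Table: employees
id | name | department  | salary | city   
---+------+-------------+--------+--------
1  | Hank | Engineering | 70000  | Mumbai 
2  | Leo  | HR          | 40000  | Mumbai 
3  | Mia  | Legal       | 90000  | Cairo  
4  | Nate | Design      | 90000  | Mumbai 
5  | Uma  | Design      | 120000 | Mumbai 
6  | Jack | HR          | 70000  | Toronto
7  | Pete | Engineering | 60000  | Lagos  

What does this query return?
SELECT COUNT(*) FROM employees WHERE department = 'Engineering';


Counting rows where department = 'Engineering'
  Hank -> MATCH
  Pete -> MATCH


2


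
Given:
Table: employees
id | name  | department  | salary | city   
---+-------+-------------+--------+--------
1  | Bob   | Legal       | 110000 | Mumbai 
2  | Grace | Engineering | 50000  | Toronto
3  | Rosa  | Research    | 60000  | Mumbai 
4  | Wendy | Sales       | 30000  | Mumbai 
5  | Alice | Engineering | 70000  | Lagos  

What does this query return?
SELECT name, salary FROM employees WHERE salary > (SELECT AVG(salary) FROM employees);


Subquery: AVG(salary) = 64000.0
Filtering: salary > 64000.0
  Bob (110000) -> MATCH
  Alice (70000) -> MATCH


2 rows:
Bob, 110000
Alice, 70000


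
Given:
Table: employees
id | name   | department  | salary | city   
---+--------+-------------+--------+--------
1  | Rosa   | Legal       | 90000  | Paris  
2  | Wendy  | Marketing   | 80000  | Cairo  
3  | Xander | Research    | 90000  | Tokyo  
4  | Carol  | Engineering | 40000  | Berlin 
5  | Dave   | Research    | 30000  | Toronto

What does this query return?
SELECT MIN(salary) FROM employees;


Salaries: 90000, 80000, 90000, 40000, 30000
MIN = 30000

30000


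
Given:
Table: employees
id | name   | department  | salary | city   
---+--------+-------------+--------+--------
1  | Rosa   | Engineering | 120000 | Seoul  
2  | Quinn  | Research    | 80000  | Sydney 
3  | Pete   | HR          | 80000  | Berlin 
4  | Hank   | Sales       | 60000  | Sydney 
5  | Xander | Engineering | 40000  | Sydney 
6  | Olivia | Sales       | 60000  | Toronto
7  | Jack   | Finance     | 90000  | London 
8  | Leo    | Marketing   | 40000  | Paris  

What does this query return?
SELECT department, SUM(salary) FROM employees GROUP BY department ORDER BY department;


Summing salary within each department:
  Engineering: 120000 + 40000 = 160000
  Finance: 90000 = 90000
  HR: 80000 = 80000
  Marketing: 40000 = 40000
  Research: 80000 = 80000
  Sales: 60000 + 60000 = 120000


6 groups:
Engineering, 160000
Finance, 90000
HR, 80000
Marketing, 40000
Research, 80000
Sales, 120000


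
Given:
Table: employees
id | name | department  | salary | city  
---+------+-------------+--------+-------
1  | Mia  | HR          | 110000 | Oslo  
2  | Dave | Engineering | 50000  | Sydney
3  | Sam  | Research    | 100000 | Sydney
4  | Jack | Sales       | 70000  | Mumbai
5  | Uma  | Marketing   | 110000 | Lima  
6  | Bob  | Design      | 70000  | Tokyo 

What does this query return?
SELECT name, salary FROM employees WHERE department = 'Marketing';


Filtering: department = 'Marketing'
Matching rows: 1

1 rows:
Uma, 110000


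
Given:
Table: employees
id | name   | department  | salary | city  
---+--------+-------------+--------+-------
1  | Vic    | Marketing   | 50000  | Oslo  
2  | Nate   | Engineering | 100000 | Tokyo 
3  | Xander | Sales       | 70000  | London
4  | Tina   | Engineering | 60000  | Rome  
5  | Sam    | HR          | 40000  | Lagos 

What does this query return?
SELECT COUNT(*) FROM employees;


COUNT(*) counts all rows

5


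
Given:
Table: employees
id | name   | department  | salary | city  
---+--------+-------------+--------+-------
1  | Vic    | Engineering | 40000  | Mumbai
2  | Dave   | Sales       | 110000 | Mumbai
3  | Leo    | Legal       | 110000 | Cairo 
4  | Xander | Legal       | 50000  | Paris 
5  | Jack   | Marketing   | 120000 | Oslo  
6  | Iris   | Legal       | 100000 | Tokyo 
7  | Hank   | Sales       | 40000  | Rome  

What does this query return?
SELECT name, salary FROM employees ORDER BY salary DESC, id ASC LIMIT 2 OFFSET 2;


Sort by salary DESC (id ASC tiebreak), then skip 2 and take 2
Rows 3 through 4

2 rows:
Leo, 110000
Iris, 100000


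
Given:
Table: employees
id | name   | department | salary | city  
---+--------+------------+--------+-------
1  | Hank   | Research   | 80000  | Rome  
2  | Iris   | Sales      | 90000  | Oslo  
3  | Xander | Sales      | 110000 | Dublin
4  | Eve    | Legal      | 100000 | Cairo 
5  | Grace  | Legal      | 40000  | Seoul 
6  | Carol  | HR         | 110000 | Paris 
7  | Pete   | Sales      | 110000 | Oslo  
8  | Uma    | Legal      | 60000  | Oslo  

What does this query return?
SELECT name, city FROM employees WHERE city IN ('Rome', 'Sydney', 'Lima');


Filtering: city IN ('Rome', 'Sydney', 'Lima')
Matching: 1 rows

1 rows:
Hank, Rome


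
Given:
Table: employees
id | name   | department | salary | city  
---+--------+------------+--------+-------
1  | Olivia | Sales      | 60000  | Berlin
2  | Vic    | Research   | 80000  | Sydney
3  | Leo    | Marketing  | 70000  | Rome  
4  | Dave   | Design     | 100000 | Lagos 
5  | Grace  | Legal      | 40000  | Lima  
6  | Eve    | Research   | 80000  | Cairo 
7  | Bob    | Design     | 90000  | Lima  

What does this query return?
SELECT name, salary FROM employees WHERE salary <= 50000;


Filtering: salary <= 50000
Matching: 1 rows

1 rows:
Grace, 40000


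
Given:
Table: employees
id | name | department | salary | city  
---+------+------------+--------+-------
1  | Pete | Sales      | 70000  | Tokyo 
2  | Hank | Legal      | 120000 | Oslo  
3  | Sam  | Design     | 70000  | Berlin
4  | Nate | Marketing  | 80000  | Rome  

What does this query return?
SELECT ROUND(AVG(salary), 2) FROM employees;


SUM(salary) = 340000
COUNT = 4
ROUND(AVG, 2) = ROUND(340000 / 4, 2) = 85000.0

85000.0


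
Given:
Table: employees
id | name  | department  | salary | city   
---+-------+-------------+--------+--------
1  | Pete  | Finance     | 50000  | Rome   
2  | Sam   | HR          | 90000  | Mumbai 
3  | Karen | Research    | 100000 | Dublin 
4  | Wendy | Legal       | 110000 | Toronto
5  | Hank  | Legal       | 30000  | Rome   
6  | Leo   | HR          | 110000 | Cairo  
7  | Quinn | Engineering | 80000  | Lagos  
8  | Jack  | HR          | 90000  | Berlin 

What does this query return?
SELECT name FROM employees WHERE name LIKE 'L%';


LIKE 'L%' matches names starting with 'L'
Matching: 1

1 rows:
Leo


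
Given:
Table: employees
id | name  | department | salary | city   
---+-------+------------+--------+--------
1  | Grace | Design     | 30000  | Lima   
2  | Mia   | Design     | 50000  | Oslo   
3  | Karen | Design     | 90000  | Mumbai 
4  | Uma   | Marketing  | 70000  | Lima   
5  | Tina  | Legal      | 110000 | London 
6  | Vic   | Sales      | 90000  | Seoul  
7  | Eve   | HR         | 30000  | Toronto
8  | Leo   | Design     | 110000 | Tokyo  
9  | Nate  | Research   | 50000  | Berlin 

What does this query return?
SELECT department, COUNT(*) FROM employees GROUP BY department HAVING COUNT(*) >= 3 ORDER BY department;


Groups with count >= 3:
  Design: 4 -> PASS
  HR: 1 -> filtered out
  Legal: 1 -> filtered out
  Marketing: 1 -> filtered out
  Research: 1 -> filtered out
  Sales: 1 -> filtered out


1 groups:
Design, 4


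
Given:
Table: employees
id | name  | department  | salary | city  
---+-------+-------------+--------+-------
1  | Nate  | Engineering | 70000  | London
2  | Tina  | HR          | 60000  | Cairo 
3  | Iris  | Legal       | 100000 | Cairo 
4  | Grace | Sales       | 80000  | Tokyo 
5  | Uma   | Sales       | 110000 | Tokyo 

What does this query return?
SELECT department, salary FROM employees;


Projecting columns: department, salary

5 rows:
Engineering, 70000
HR, 60000
Legal, 100000
Sales, 80000
Sales, 110000
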